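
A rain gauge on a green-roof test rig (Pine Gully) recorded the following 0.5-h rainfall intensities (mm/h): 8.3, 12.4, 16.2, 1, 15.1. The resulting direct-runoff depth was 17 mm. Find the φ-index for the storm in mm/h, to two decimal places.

φ ≈ 4.50 mm/h

Only the 4 blocks with intensity above φ contribute runoff: 8.3, 12.4, 16.2, 15.1 mm/h.
Σ(I−φ)·Δt = d  ⇒  (8.3+12.4+16.2+15.1 − 4φ)·0.5 = 17
φ = (52.00 − 17/0.5) / 4 = 4.50 mm/h.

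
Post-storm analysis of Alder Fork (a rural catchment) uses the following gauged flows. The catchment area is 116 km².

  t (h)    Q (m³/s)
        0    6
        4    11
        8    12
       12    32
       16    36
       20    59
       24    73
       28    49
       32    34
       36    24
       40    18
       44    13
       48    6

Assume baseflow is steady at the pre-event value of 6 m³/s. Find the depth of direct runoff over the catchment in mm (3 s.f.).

Direct runoff: 0.0, 5.0, 6.0, 26.0, 30.0, 53.0, 67.0, 43.0, 28.0, 18.0, 12.0, 7.0, 0.0 m³/s; ΣQ_DR = 295.0 m³/s.
V = ΣQ_DR · Δt = 295.0 × 14400 s = 4.248 × 10^6 m³.
Over A = 116 km², depth = V / A = 36.6 mm.

d ≈ 36.6 mm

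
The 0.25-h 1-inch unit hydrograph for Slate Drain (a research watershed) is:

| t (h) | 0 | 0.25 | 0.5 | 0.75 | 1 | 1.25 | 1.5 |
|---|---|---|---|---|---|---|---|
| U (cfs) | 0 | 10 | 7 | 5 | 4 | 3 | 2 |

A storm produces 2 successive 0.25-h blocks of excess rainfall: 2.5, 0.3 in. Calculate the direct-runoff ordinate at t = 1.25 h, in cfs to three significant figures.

By discrete convolution, Q_j = Σ (P_i / 1 in) · U_{j−i}.
At t = 1.25 h (j=5): Q = (2.5/1)·3 + (0.3/1)·4 = 8.70 cfs.

Q ≈ 8.70 cfs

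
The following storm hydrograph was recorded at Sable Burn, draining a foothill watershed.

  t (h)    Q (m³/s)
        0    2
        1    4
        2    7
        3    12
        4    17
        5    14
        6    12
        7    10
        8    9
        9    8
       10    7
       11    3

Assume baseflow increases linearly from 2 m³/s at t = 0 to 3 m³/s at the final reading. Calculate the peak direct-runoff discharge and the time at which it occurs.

Subtracting baseflow gives direct-runoff ordinates: 0.00, 1.91, 4.82, 9.73, 14.64, 11.55, 9.45, 7.36, 6.27, 5.18, 4.09, 0.00 m³/s.
The maximum is 14.64 m³/s, occurring at the reading for t = 4 h.

Q_p = 14.64 m³/s at t = 4 h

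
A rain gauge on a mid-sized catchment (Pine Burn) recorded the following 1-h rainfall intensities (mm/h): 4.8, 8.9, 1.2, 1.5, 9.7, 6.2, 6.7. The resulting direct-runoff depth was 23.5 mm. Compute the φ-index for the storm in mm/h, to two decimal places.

φ ≈ 2.56 mm/h

Only the 5 blocks with intensity above φ contribute runoff: 4.8, 8.9, 9.7, 6.2, 6.7 mm/h.
Σ(I−φ)·Δt = d  ⇒  (4.8+8.9+9.7+6.2+6.7 − 5φ)·1 = 23.5
φ = (36.30 − 23.5/1) / 5 = 2.56 mm/h.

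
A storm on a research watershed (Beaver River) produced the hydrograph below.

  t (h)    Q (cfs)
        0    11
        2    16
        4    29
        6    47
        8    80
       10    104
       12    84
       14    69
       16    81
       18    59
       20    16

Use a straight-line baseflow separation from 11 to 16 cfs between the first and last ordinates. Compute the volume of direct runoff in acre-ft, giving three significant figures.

V ≈ 74.0 acre-ft

Direct-runoff ordinates (Q − Q_b): 0.00, 4.50, 17.00, 34.50, 67.00, 90.50, 70.00, 54.50, 66.00, 43.50, 0.00 cfs.
ΣQ_DR = 447.5 cfs.
With Δt = 2 h = 7200 s, V = ΣQ_DR · Δt = 447.5 × 7200 = 3.22 × 10^6 ft³ = 74.0 acre-ft.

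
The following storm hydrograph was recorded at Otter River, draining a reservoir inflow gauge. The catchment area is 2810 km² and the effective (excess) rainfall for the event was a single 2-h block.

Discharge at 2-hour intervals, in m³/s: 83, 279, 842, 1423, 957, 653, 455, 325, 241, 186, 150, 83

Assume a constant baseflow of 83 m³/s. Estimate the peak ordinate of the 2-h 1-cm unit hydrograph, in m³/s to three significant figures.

Direct runoff: 0.0, 196.0, 759.0, 1340.0, 874.0, 570.0, 372.0, 242.0, 158.0, 103.0, 67.0, 0.0 m³/s; ΣQ_DR = 4681 m³/s, peak = 1340.0 m³/s.
Runoff depth d = ΣQ_DR·Δt / A = 4681 × 7200 / (2810 km²) = 11.99 mm.
The 1-cm UH is the DRH scaled by (10 mm)/d, so U_p = 1340.0 × 10/11.99 = 1120 m³/s.

U_p ≈ 1120 m³/s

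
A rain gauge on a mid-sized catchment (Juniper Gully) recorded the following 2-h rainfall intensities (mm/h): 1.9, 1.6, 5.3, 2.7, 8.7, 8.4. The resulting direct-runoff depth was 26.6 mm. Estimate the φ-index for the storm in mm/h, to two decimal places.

φ ≈ 3.03 mm/h

Only the 3 blocks with intensity above φ contribute runoff: 5.3, 8.7, 8.4 mm/h.
Σ(I−φ)·Δt = d  ⇒  (5.3+8.7+8.4 − 3φ)·2 = 26.6
φ = (22.40 − 26.6/2) / 3 = 3.03 mm/h.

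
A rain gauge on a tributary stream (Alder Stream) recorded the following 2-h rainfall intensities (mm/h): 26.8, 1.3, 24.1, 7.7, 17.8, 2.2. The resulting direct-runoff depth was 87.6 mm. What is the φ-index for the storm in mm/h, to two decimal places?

Only the 3 blocks with intensity above φ contribute runoff: 26.8, 24.1, 17.8 mm/h.
Σ(I−φ)·Δt = d  ⇒  (26.8+24.1+17.8 − 3φ)·2 = 87.6
φ = (68.70 − 87.6/2) / 3 = 8.30 mm/h.

φ ≈ 8.30 mm/h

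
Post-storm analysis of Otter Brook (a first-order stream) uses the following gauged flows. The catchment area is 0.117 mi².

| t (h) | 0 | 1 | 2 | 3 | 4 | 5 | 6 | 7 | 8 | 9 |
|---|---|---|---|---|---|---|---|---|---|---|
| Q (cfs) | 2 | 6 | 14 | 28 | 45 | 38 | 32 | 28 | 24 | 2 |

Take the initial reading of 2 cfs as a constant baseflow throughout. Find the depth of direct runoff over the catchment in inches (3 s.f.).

Direct runoff: 0.0, 4.0, 12.0, 26.0, 43.0, 36.0, 30.0, 26.0, 22.0, 0.0 cfs; ΣQ_DR = 199.0 cfs.
V = ΣQ_DR · Δt = 199.0 × 3600 s = 7.164 × 10^5 ft³.
Over A = 0.117 mi², depth = V / A = 2.64 in.

d ≈ 2.64 in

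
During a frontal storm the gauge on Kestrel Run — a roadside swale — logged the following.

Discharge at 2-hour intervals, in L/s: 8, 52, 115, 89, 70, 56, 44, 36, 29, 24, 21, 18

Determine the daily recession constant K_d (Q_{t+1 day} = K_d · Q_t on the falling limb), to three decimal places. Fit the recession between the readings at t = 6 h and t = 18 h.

Between t = 6 h and t = 18 h the flow falls from 89 to 24 L/s over 6×2 h = 12 h.
Per-interval ratio K = (24/89)^(1/6) = 0.8038; K_d = K^(24/2) = 0.073.

K_d ≈ 0.073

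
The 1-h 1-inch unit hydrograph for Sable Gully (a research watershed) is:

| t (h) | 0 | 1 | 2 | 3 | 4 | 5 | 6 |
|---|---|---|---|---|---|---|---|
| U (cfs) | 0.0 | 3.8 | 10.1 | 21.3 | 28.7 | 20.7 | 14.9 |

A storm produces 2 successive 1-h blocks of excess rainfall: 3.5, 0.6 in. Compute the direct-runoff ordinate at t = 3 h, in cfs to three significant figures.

By discrete convolution, Q_j = Σ (P_i / 1 in) · U_{j−i}.
At t = 3 h (j=3): Q = (3.5/1)·21.3 + (0.6/1)·10.1 = 80.6 cfs.

Q ≈ 80.6 cfs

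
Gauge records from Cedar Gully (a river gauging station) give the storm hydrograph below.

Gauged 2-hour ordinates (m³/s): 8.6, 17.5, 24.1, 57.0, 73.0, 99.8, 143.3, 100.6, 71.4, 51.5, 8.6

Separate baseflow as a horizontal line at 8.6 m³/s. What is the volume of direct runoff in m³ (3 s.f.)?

Direct-runoff ordinates (Q − Q_b): 0.0, 8.9, 15.5, 48.4, 64.4, 91.2, 134.7, 92.0, 62.8, 42.9, 0.0 m³/s.
ΣQ_DR = 560.8 m³/s.
With Δt = 2 h = 7200 s, V = ΣQ_DR · Δt = 560.8 × 7200 = 4.04 × 10^6 m³.

V ≈ 4.04 × 10^6 m³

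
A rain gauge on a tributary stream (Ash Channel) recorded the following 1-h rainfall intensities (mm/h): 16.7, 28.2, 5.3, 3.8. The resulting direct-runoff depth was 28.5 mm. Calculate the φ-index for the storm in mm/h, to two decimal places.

Only the 2 blocks with intensity above φ contribute runoff: 16.7, 28.2 mm/h.
Σ(I−φ)·Δt = d  ⇒  (16.7+28.2 − 2φ)·1 = 28.5
φ = (44.90 − 28.5/1) / 2 = 8.20 mm/h.

φ ≈ 8.20 mm/h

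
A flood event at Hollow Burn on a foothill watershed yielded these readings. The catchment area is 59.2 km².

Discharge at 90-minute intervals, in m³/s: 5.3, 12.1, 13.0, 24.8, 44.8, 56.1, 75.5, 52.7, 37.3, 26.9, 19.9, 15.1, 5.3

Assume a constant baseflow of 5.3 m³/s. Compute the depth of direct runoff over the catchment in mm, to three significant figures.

Direct runoff: 0.0, 6.8, 7.7, 19.5, 39.5, 50.8, 70.2, 47.4, 32.0, 21.6, 14.6, 9.8, 0.0 m³/s; ΣQ_DR = 319.9 m³/s.
V = ΣQ_DR · Δt = 319.9 × 5400 s = 1.727 × 10^6 m³.
Over A = 59.2 km², depth = V / A = 29.2 mm.

d ≈ 29.2 mm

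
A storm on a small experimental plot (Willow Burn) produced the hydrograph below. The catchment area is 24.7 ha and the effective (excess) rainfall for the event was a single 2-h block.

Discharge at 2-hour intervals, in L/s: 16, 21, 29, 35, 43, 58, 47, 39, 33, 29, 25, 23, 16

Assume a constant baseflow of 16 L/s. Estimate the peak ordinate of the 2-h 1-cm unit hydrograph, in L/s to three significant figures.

U_p ≈ 69.9 L/s

Direct runoff: 0.0, 5.0, 13.0, 19.0, 27.0, 42.0, 31.0, 23.0, 17.0, 13.0, 9.0, 7.0, 0.0 L/s; ΣQ_DR = 206.0 L/s, peak = 42.0 L/s.
Runoff depth d = ΣQ_DR·Δt / A = 206.0 × 7200 / (24.7 ha) = 6.005 mm.
The 1-cm UH is the DRH scaled by (10 mm)/d, so U_p = 42.0 × 10/6.005 = 69.9 L/s.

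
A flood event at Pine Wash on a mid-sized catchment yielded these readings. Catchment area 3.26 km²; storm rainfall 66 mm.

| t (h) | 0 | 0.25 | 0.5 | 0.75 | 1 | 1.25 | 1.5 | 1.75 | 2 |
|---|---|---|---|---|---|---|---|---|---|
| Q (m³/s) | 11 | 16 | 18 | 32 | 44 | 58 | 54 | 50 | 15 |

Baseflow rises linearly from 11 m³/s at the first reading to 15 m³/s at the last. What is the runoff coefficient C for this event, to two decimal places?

ΣQ_DR = 181.0 m³/s; V = ΣQ_DR·Δt = 1.629 × 10^5 m³.
Runoff depth d = V / A = 49.97 mm.
C = d / P = 49.97 / 66 = 0.76.

C ≈ 0.76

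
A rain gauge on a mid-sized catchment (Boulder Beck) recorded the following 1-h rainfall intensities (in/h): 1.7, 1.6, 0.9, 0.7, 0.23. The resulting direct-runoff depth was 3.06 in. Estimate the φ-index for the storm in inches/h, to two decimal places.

Only the 4 blocks with intensity above φ contribute runoff: 1.7, 1.6, 0.9, 0.7 in/h.
Σ(I−φ)·Δt = d  ⇒  (1.7+1.6+0.9+0.7 − 4φ)·1 = 3.06
φ = (4.900 − 3.06/1) / 4 = 0.46 in/h.

φ ≈ 0.46 in/h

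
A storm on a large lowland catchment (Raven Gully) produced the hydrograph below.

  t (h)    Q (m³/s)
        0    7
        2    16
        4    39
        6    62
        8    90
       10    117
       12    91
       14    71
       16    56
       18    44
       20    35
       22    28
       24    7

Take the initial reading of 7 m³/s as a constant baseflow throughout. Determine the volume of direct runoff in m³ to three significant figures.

Direct-runoff ordinates (Q − Q_b): 0.0, 9.0, 32.0, 55.0, 83.0, 110.0, 84.0, 64.0, 49.0, 37.0, 28.0, 21.0, 0.0 m³/s.
ΣQ_DR = 572.0 m³/s.
With Δt = 2 h = 7200 s, V = ΣQ_DR · Δt = 572.0 × 7200 = 4.12 × 10^6 m³.

V ≈ 4.12 × 10^6 m³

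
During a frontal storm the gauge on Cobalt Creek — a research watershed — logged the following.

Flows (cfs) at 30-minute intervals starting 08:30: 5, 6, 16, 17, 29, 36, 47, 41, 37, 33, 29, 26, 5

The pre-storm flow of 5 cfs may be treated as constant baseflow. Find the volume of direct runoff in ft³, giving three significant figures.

V ≈ 4.72 × 10^5 ft³

Direct-runoff ordinates (Q − Q_b): 0.0, 1.0, 11.0, 12.0, 24.0, 31.0, 42.0, 36.0, 32.0, 28.0, 24.0, 21.0, 0.0 cfs.
ΣQ_DR = 262.0 cfs.
With Δt = 0.5 h = 1800 s, V = ΣQ_DR · Δt = 262.0 × 1800 = 4.72 × 10^5 ft³.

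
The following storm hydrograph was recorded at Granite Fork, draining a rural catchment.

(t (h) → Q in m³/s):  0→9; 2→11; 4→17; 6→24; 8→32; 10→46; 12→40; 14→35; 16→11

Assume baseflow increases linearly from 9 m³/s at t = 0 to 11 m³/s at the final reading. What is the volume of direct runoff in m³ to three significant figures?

Direct-runoff ordinates (Q − Q_b): 0.00, 1.75, 7.50, 14.25, 22.00, 35.75, 29.50, 24.25, 0.00 m³/s.
ΣQ_DR = 135.0 m³/s.
With Δt = 2 h = 7200 s, V = ΣQ_DR · Δt = 135.0 × 7200 = 9.72 × 10^5 m³.

V ≈ 9.72 × 10^5 m³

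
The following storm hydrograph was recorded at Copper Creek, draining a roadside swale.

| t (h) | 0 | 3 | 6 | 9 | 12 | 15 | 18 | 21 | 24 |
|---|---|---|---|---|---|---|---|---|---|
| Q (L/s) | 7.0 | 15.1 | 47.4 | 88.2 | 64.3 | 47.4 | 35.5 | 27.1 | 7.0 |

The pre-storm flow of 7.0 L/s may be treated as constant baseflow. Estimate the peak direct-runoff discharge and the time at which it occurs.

Q_p = 81.2 L/s at t = 9 h

Subtracting baseflow gives direct-runoff ordinates: 0.0, 8.1, 40.4, 81.2, 57.3, 40.4, 28.5, 20.1, 0.0 L/s.
The maximum is 81.2 L/s, occurring at the reading for t = 9 h.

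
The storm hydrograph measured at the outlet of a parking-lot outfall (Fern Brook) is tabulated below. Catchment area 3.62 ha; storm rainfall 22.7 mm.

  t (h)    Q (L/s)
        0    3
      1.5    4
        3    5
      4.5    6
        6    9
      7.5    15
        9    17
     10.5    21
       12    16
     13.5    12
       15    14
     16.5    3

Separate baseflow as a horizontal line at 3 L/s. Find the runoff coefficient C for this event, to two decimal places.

C ≈ 0.58

ΣQ_DR = 89.00 L/s; V = ΣQ_DR·Δt = 4.806 × 10^5 L.
Runoff depth d = V / A = 13.28 mm.
C = d / P = 13.28 / 22.7 = 0.58.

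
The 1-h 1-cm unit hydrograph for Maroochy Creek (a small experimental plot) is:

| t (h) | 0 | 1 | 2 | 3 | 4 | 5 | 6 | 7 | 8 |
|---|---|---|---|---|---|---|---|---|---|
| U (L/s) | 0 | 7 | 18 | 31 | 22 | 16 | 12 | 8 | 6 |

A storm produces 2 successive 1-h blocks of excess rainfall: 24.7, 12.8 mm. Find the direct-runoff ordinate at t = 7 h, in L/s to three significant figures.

By discrete convolution, Q_j = Σ (P_i / 10 mm) · U_{j−i}.
At t = 7 h (j=7): Q = (24.7/10)·8 + (12.8/10)·12 = 35.1 L/s.

Q ≈ 35.1 L/s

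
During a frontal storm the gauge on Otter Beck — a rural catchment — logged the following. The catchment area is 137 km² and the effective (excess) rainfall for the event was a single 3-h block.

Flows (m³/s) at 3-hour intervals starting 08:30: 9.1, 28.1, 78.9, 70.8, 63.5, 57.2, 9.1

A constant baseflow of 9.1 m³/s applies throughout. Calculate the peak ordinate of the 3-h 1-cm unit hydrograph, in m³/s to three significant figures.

U_p ≈ 35.0 m³/s

Direct runoff: 0.0, 19.0, 69.8, 61.7, 54.4, 48.1, 0.0 m³/s; ΣQ_DR = 253.0 m³/s, peak = 69.8 m³/s.
Runoff depth d = ΣQ_DR·Δt / A = 253.0 × 10800 / (137 km²) = 19.94 mm.
The 1-cm UH is the DRH scaled by (10 mm)/d, so U_p = 69.8 × 10/19.94 = 35.0 m³/s.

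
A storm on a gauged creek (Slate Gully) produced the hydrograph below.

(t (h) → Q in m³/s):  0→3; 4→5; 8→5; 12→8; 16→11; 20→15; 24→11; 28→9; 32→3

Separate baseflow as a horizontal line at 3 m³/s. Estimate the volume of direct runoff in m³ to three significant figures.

Direct-runoff ordinates (Q − Q_b): 0.0, 2.0, 2.0, 5.0, 8.0, 12.0, 8.0, 6.0, 0.0 m³/s.
ΣQ_DR = 43.00 m³/s.
With Δt = 4 h = 14400 s, V = ΣQ_DR · Δt = 43.00 × 14400 = 6.19 × 10^5 m³.

V ≈ 6.19 × 10^5 m³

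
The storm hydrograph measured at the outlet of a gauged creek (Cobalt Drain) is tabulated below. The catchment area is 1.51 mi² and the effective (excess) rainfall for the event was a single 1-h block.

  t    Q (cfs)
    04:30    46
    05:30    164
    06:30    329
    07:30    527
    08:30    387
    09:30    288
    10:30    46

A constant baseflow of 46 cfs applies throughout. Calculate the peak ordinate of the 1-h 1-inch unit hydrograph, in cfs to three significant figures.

Direct runoff: 0.0, 118.0, 283.0, 481.0, 341.0, 242.0, 0.0 cfs; ΣQ_DR = 1465 cfs, peak = 481.0 cfs.
Runoff depth d = ΣQ_DR·Δt / A = 1465 × 3600 / (1.51 mi²) = 1.503 in.
The 1-inch UH is the DRH scaled by (1 in)/d, so U_p = 481.0 × 1/1.503 = 320 cfs.

U_p ≈ 320 cfs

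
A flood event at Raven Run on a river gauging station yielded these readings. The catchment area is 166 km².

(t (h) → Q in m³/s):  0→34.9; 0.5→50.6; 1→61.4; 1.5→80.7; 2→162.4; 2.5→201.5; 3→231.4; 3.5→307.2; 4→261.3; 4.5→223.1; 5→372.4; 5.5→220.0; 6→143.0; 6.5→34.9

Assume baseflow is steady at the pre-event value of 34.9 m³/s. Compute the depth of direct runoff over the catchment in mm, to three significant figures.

Direct runoff: 0.0, 15.7, 26.5, 45.8, 127.5, 166.6, 196.5, 272.3, 226.4, 188.2, 337.5, 185.1, 108.1, 0.0 m³/s; ΣQ_DR = 1896 m³/s.
V = ΣQ_DR · Δt = 1896 × 1800 s = 3.413 × 10^6 m³.
Over A = 166 km², depth = V / A = 20.6 mm.

d ≈ 20.6 mm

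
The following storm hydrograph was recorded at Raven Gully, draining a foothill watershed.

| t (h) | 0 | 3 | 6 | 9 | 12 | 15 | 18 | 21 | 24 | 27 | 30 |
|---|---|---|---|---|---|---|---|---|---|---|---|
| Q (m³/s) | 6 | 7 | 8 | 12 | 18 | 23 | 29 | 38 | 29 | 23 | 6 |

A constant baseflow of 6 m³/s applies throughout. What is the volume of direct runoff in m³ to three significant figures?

Direct-runoff ordinates (Q − Q_b): 0.0, 1.0, 2.0, 6.0, 12.0, 17.0, 23.0, 32.0, 23.0, 17.0, 0.0 m³/s.
ΣQ_DR = 133.0 m³/s.
With Δt = 3 h = 10800 s, V = ΣQ_DR · Δt = 133.0 × 10800 = 1.44 × 10^6 m³.

V ≈ 1.44 × 10^6 m³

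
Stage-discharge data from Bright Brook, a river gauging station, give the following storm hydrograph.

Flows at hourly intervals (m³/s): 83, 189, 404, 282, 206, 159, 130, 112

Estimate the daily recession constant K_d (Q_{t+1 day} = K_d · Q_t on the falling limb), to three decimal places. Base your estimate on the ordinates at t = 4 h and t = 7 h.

Between t = 4 h and t = 7 h the flow falls from 206 to 112 m³/s over 3×1 h = 3 h.
Per-interval ratio K = (112/206)^(1/3) = 0.8162; K_d = K^(24/1) = 0.008.

K_d ≈ 0.008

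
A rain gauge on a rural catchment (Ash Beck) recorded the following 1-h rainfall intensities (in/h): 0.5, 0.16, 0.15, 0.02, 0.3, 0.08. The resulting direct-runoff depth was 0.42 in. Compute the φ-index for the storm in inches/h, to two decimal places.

φ ≈ 0.19 in/h

Only the 2 blocks with intensity above φ contribute runoff: 0.5, 0.3 in/h.
Σ(I−φ)·Δt = d  ⇒  (0.5+0.3 − 2φ)·1 = 0.42
φ = (0.8000 − 0.42/1) / 2 = 0.19 in/h.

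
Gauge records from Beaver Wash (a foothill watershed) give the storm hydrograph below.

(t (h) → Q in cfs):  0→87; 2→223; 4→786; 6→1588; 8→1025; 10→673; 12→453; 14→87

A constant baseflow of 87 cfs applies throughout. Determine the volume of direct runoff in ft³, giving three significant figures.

V ≈ 3.04 × 10^7 ft³

Direct-runoff ordinates (Q − Q_b): 0.0, 136.0, 699.0, 1501.0, 938.0, 586.0, 366.0, 0.0 cfs.
ΣQ_DR = 4226 cfs.
With Δt = 2 h = 7200 s, V = ΣQ_DR · Δt = 4226 × 7200 = 3.04 × 10^7 ft³.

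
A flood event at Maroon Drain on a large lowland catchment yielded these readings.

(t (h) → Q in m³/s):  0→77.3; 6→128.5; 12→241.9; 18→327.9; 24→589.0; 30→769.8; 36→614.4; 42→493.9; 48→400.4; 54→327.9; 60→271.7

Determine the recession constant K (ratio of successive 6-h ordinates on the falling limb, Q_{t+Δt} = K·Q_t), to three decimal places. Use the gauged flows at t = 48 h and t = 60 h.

K ≈ 0.824

Using the recession-limb readings at t = 48 h and t = 60 h: Q falls from 400.4 to 271.7 m³/s over 2 intervals.
K = (Q₂/Q₁)^(1/2) = (271.7/400.4)^(1/2) = 0.824.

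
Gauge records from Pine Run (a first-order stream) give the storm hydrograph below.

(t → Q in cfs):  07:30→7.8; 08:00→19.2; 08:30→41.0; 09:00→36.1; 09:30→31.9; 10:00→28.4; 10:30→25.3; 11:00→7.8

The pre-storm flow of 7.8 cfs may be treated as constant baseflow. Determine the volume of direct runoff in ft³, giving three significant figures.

Direct-runoff ordinates (Q − Q_b): 0.0, 11.4, 33.2, 28.3, 24.1, 20.6, 17.5, 0.0 cfs.
ΣQ_DR = 135.1 cfs.
With Δt = 0.5 h = 1800 s, V = ΣQ_DR · Δt = 135.1 × 1800 = 2.43 × 10^5 ft³.

V ≈ 2.43 × 10^5 ft³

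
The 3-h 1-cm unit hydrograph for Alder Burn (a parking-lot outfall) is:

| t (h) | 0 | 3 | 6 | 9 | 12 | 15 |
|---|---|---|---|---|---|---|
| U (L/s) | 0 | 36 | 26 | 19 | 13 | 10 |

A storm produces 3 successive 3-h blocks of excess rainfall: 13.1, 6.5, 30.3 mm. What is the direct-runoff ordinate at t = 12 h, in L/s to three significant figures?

By discrete convolution, Q_j = Σ (P_i / 10 mm) · U_{j−i}.
At t = 12 h (j=4): Q = (13.1/10)·13 + (6.5/10)·19 + (30.3/10)·26 = 108 L/s.

Q ≈ 108 L/s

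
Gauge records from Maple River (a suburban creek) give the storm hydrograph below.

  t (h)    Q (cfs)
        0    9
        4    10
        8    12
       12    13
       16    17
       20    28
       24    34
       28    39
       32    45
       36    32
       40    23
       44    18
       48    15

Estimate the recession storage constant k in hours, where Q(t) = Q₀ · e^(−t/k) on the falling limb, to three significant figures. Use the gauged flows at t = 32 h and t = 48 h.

k ≈ 14.6 h

On the falling limb, Q drops from 45 to 15 cfs between t = 32 h and t = 48 h (Δt = 16 h).
k = −Δt / ln(Q₂/Q₁) = −16 / ln(15/45) = 14.6 h.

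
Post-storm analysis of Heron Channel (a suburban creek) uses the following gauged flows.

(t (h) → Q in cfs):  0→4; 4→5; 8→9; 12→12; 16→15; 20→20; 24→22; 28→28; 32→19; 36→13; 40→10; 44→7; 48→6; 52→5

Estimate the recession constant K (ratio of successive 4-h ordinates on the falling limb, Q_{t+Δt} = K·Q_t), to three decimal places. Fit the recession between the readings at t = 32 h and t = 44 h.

Using the recession-limb readings at t = 32 h and t = 44 h: Q falls from 19 to 7 cfs over 3 intervals.
K = (Q₂/Q₁)^(1/3) = (7/19)^(1/3) = 0.717.

K ≈ 0.717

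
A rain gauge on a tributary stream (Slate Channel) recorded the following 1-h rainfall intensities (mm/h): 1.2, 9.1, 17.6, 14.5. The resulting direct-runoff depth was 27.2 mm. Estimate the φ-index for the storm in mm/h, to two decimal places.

Only the 3 blocks with intensity above φ contribute runoff: 9.1, 17.6, 14.5 mm/h.
Σ(I−φ)·Δt = d  ⇒  (9.1+17.6+14.5 − 3φ)·1 = 27.2
φ = (41.20 − 27.2/1) / 3 = 4.67 mm/h.

φ ≈ 4.67 mm/h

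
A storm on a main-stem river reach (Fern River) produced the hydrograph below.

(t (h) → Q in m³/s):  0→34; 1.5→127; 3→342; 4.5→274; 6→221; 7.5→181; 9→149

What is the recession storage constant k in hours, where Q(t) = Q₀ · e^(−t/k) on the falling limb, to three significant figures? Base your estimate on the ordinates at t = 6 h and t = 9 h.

On the falling limb, Q drops from 221 to 149 m³/s between t = 6 h and t = 9 h (Δt = 3 h).
k = −Δt / ln(Q₂/Q₁) = −3 / ln(149/221) = 7.61 h.

k ≈ 7.61 h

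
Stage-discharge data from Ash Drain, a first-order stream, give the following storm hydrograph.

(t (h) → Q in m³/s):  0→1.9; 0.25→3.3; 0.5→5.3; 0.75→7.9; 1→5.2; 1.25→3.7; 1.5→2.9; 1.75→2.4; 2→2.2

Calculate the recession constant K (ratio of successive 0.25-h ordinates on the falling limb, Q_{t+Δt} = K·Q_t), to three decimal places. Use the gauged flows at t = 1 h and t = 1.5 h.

Using the recession-limb readings at t = 1 h and t = 1.5 h: Q falls from 5.2 to 2.9 m³/s over 2 intervals.
K = (Q₂/Q₁)^(1/2) = (2.9/5.2)^(1/2) = 0.747.

K ≈ 0.747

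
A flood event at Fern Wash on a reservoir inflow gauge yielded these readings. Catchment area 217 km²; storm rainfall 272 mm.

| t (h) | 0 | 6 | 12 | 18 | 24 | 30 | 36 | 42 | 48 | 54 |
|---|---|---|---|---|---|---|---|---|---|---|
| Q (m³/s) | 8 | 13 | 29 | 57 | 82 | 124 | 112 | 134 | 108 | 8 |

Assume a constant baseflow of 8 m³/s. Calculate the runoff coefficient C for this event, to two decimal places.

C ≈ 0.22

ΣQ_DR = 595.0 m³/s; V = ΣQ_DR·Δt = 1.285 × 10^7 m³.
Runoff depth d = V / A = 59.23 mm.
C = d / P = 59.23 / 272 = 0.22.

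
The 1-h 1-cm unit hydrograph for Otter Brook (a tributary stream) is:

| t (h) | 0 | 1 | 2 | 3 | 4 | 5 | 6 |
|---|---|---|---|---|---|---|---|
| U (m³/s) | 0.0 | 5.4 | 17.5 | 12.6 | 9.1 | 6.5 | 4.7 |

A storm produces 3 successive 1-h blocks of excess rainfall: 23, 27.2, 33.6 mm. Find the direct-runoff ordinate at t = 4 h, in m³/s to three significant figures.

Q ≈ 114 m³/s

By discrete convolution, Q_j = Σ (P_i / 10 mm) · U_{j−i}.
At t = 4 h (j=4): Q = (23/10)·9.1 + (27.2/10)·12.6 + (33.6/10)·17.5 = 114 m³/s.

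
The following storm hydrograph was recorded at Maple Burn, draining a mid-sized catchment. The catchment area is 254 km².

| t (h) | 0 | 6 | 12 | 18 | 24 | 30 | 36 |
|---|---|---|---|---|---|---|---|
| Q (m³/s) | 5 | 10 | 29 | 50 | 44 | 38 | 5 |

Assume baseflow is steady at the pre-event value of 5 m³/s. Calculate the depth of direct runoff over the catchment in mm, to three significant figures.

d ≈ 12.4 mm

Direct runoff: 0.0, 5.0, 24.0, 45.0, 39.0, 33.0, 0.0 m³/s; ΣQ_DR = 146.0 m³/s.
V = ΣQ_DR · Δt = 146.0 × 21600 s = 3.154 × 10^6 m³.
Over A = 254 km², depth = V / A = 12.4 mm.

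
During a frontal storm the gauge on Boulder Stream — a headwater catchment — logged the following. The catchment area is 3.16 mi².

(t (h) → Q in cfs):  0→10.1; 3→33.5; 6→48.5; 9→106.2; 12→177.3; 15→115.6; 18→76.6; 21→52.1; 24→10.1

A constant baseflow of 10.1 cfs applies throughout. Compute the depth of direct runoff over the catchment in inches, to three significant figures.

d ≈ 0.793 in

Direct runoff: 0.0, 23.4, 38.4, 96.1, 167.2, 105.5, 66.5, 42.0, 0.0 cfs; ΣQ_DR = 539.1 cfs.
V = ΣQ_DR · Δt = 539.1 × 10800 s = 5.822 × 10^6 ft³.
Over A = 3.16 mi², depth = V / A = 0.793 in.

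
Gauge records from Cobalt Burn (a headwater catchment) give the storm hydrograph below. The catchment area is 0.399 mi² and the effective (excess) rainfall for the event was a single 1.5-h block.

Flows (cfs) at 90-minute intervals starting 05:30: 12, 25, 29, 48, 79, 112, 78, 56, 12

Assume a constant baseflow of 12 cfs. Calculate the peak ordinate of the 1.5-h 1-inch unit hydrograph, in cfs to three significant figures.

Direct runoff: 0.0, 13.0, 17.0, 36.0, 67.0, 100.0, 66.0, 44.0, 0.0 cfs; ΣQ_DR = 343.0 cfs, peak = 100.0 cfs.
Runoff depth d = ΣQ_DR·Δt / A = 343.0 × 5400 / (0.399 mi²) = 1.998 in.
The 1-inch UH is the DRH scaled by (1 in)/d, so U_p = 100.0 × 1/1.998 = 50.0 cfs.

U_p ≈ 50.0 cfs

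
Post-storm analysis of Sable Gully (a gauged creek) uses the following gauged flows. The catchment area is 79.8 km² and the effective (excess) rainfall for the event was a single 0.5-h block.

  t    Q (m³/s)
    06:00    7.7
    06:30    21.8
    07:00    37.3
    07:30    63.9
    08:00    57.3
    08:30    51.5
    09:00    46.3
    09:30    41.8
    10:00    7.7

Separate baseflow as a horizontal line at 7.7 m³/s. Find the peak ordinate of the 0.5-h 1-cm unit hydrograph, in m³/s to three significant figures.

Direct runoff: 0.0, 14.1, 29.6, 56.2, 49.6, 43.8, 38.6, 34.1, 0.0 m³/s; ΣQ_DR = 266.0 m³/s, peak = 56.2 m³/s.
Runoff depth d = ΣQ_DR·Δt / A = 266.0 × 1800 / (79.8 km²) = 6.000 mm.
The 1-cm UH is the DRH scaled by (10 mm)/d, so U_p = 56.2 × 10/6.000 = 93.7 m³/s.

U_p ≈ 93.7 m³/s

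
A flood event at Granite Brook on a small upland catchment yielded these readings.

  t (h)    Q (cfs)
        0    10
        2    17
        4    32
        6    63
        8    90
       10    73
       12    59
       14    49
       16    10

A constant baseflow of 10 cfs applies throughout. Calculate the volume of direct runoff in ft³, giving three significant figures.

Direct-runoff ordinates (Q − Q_b): 0.0, 7.0, 22.0, 53.0, 80.0, 63.0, 49.0, 39.0, 0.0 cfs.
ΣQ_DR = 313.0 cfs.
With Δt = 2 h = 7200 s, V = ΣQ_DR · Δt = 313.0 × 7200 = 2.25 × 10^6 ft³.

V ≈ 2.25 × 10^6 ft³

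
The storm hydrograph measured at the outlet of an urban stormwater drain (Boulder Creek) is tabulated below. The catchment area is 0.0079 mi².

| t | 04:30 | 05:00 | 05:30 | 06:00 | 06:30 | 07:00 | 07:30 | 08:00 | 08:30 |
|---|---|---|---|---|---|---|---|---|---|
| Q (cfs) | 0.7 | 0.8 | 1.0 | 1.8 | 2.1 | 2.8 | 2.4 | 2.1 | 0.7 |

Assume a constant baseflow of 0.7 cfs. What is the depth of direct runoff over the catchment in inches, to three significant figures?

d ≈ 0.794 in

Direct runoff: 0.0, 0.1, 0.3, 1.1, 1.4, 2.1, 1.7, 1.4, 0.0 cfs; ΣQ_DR = 8.100 cfs.
V = ΣQ_DR · Δt = 8.100 × 1800 s = 14580 ft³.
Over A = 0.0079 mi², depth = V / A = 0.794 in.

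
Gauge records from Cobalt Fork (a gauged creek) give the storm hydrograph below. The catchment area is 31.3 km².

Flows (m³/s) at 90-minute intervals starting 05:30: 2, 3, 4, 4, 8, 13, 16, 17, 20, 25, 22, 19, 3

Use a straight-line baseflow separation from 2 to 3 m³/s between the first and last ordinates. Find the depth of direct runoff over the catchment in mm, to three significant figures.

d ≈ 21.3 mm

Direct runoff: 0.00, 0.92, 1.83, 1.75, 5.67, 10.58, 13.50, 14.42, 17.33, 22.25, 19.17, 16.08, 0.00 m³/s; ΣQ_DR = 123.5 m³/s.
V = ΣQ_DR · Δt = 123.5 × 5400 s = 6.669 × 10^5 m³.
Over A = 31.3 km², depth = V / A = 21.3 mm.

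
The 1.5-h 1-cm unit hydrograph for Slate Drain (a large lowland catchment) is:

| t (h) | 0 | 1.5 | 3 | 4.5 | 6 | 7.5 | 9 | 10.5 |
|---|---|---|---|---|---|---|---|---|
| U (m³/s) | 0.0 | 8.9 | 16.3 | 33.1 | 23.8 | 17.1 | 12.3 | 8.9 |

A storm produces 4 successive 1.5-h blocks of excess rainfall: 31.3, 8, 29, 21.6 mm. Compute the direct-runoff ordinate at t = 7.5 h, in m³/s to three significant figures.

By discrete convolution, Q_j = Σ (P_i / 10 mm) · U_{j−i}.
At t = 7.5 h (j=5): Q = (31.3/10)·17.1 + (8/10)·23.8 + (29/10)·33.1 + (21.6/10)·16.3 = 204 m³/s.

Q ≈ 204 m³/s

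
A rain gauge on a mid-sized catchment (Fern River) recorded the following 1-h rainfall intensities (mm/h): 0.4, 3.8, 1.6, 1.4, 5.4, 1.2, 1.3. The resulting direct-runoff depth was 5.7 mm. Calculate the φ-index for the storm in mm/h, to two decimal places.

φ ≈ 1.75 mm/h

Only the 2 blocks with intensity above φ contribute runoff: 3.8, 5.4 mm/h.
Σ(I−φ)·Δt = d  ⇒  (3.8+5.4 − 2φ)·1 = 5.7
φ = (9.200 − 5.7/1) / 2 = 1.75 mm/h.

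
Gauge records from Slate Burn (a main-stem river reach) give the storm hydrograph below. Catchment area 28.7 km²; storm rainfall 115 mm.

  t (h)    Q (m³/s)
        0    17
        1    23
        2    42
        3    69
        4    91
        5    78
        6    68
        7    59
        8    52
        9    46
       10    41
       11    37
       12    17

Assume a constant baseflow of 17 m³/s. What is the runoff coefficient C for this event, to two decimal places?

C ≈ 0.46

ΣQ_DR = 419.0 m³/s; V = ΣQ_DR·Δt = 1.508 × 10^6 m³.
Runoff depth d = V / A = 52.56 mm.
C = d / P = 52.56 / 115 = 0.46.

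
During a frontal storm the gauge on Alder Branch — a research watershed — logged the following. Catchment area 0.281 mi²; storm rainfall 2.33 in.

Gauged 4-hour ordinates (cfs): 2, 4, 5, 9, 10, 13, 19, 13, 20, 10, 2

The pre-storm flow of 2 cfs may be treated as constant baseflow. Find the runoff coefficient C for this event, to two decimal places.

ΣQ_DR = 85.00 cfs; V = ΣQ_DR·Δt = 1.224 × 10^6 ft³.
Runoff depth d = V / A = 1.875 in.
C = d / P = 1.875 / 2.33 = 0.80.

C ≈ 0.80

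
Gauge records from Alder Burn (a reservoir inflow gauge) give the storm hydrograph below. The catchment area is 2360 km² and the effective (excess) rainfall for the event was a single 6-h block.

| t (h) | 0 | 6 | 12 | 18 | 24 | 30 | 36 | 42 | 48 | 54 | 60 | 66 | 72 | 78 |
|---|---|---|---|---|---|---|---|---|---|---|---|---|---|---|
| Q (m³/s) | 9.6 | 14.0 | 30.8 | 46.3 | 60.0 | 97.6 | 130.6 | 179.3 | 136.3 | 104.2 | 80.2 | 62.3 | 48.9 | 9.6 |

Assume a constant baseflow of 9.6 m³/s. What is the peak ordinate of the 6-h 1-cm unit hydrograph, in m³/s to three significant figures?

U_p ≈ 212 m³/s

Direct runoff: 0.0, 4.4, 21.2, 36.7, 50.4, 88.0, 121.0, 169.7, 126.7, 94.6, 70.6, 52.7, 39.3, 0.0 m³/s; ΣQ_DR = 875.3 m³/s, peak = 169.7 m³/s.
Runoff depth d = ΣQ_DR·Δt / A = 875.3 × 21600 / (2360 km²) = 8.011 mm.
The 1-cm UH is the DRH scaled by (10 mm)/d, so U_p = 169.7 × 10/8.011 = 212 m³/s.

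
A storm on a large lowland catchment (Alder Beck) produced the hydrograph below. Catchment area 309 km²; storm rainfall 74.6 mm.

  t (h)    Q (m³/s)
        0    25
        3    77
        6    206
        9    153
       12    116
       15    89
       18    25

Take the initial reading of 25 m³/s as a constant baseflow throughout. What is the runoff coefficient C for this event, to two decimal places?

C ≈ 0.24

ΣQ_DR = 516.0 m³/s; V = ΣQ_DR·Δt = 5.573 × 10^6 m³.
Runoff depth d = V / A = 18.03 mm.
C = d / P = 18.03 / 74.6 = 0.24.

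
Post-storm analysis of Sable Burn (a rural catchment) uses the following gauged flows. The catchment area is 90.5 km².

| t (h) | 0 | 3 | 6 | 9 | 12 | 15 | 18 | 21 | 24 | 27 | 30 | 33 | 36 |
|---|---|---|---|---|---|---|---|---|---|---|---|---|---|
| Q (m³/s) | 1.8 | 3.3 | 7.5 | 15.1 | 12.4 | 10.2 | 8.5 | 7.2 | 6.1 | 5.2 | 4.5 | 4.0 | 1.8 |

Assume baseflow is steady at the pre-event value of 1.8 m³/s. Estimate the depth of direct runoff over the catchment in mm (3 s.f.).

d ≈ 7.66 mm

Direct runoff: 0.0, 1.5, 5.7, 13.3, 10.6, 8.4, 6.7, 5.4, 4.3, 3.4, 2.7, 2.2, 0.0 m³/s; ΣQ_DR = 64.20 m³/s.
V = ΣQ_DR · Δt = 64.20 × 10800 s = 6.934 × 10^5 m³.
Over A = 90.5 km², depth = V / A = 7.66 mm.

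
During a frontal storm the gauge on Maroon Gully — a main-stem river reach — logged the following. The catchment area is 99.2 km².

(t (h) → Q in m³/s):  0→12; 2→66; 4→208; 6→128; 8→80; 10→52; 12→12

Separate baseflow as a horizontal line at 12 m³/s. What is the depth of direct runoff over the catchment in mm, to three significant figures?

Direct runoff: 0.0, 54.0, 196.0, 116.0, 68.0, 40.0, 0.0 m³/s; ΣQ_DR = 474.0 m³/s.
V = ΣQ_DR · Δt = 474.0 × 7200 s = 3.413 × 10^6 m³.
Over A = 99.2 km², depth = V / A = 34.4 mm.

d ≈ 34.4 mm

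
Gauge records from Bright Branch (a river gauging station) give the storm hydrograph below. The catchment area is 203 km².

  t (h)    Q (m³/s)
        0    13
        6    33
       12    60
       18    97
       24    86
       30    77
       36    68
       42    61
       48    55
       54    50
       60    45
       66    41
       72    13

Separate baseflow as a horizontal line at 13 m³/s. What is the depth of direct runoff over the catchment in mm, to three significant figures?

d ≈ 56.4 mm

Direct runoff: 0.0, 20.0, 47.0, 84.0, 73.0, 64.0, 55.0, 48.0, 42.0, 37.0, 32.0, 28.0, 0.0 m³/s; ΣQ_DR = 530.0 m³/s.
V = ΣQ_DR · Δt = 530.0 × 21600 s = 1.145 × 10^7 m³.
Over A = 203 km², depth = V / A = 56.4 mm.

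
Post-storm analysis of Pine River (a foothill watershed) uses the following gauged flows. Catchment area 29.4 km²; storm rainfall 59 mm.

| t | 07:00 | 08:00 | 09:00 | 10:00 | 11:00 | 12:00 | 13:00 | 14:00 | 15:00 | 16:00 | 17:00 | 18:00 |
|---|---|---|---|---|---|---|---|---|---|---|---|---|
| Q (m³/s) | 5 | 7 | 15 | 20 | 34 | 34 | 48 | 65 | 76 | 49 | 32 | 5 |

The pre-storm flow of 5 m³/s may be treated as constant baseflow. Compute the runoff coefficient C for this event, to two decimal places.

C ≈ 0.68

ΣQ_DR = 330.0 m³/s; V = ΣQ_DR·Δt = 1.188 × 10^6 m³.
Runoff depth d = V / A = 40.41 mm.
C = d / P = 40.41 / 59 = 0.68.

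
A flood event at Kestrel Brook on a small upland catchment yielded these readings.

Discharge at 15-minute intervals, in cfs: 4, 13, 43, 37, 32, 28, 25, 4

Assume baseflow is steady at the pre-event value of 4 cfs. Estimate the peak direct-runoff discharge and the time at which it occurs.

Q_p = 39.0 cfs at t = 0.5 h

Subtracting baseflow gives direct-runoff ordinates: 0.0, 9.0, 39.0, 33.0, 28.0, 24.0, 21.0, 0.0 cfs.
The maximum is 39.0 cfs, occurring at the reading for t = 0.5 h.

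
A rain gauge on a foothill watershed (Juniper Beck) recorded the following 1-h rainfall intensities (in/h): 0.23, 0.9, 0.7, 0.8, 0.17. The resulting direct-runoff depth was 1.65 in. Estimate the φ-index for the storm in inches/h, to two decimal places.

φ ≈ 0.25 in/h

Only the 3 blocks with intensity above φ contribute runoff: 0.9, 0.7, 0.8 in/h.
Σ(I−φ)·Δt = d  ⇒  (0.9+0.7+0.8 − 3φ)·1 = 1.65
φ = (2.400 − 1.65/1) / 3 = 0.25 in/h.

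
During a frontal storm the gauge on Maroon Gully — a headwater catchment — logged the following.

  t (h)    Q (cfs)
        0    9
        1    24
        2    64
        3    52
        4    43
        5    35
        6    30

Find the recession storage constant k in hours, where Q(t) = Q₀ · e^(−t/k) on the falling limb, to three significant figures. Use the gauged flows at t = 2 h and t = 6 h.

On the falling limb, Q drops from 64 to 30 cfs between t = 2 h and t = 6 h (Δt = 4 h).
k = −Δt / ln(Q₂/Q₁) = −4 / ln(30/64) = 5.28 h.

k ≈ 5.28 h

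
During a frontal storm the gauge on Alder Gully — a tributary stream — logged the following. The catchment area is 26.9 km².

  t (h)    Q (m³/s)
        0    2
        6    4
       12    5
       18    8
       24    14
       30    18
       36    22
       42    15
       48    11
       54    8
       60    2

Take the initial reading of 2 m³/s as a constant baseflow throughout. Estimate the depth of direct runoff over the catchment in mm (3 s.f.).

d ≈ 69.9 mm

Direct runoff: 0.0, 2.0, 3.0, 6.0, 12.0, 16.0, 20.0, 13.0, 9.0, 6.0, 0.0 m³/s; ΣQ_DR = 87.00 m³/s.
V = ΣQ_DR · Δt = 87.00 × 21600 s = 1.879 × 10^6 m³.
Over A = 26.9 km², depth = V / A = 69.9 mm.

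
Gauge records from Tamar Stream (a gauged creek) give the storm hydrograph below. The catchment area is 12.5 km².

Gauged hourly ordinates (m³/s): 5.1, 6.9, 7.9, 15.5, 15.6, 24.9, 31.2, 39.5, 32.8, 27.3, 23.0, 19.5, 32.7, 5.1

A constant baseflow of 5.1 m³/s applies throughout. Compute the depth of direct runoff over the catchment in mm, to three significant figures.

d ≈ 62.1 mm

Direct runoff: 0.0, 1.8, 2.8, 10.4, 10.5, 19.8, 26.1, 34.4, 27.7, 22.2, 17.9, 14.4, 27.6, 0.0 m³/s; ΣQ_DR = 215.6 m³/s.
V = ΣQ_DR · Δt = 215.6 × 3600 s = 7.762 × 10^5 m³.
Over A = 12.5 km², depth = V / A = 62.1 mm.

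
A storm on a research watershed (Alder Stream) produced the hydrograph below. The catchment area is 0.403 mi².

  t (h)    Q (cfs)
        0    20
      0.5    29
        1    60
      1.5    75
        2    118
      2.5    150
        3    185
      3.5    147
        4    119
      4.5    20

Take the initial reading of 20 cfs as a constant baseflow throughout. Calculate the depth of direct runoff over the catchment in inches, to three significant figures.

d ≈ 1.39 in

Direct runoff: 0.0, 9.0, 40.0, 55.0, 98.0, 130.0, 165.0, 127.0, 99.0, 0.0 cfs; ΣQ_DR = 723.0 cfs.
V = ΣQ_DR · Δt = 723.0 × 1800 s = 1.301 × 10^6 ft³.
Over A = 0.403 mi², depth = V / A = 1.39 in.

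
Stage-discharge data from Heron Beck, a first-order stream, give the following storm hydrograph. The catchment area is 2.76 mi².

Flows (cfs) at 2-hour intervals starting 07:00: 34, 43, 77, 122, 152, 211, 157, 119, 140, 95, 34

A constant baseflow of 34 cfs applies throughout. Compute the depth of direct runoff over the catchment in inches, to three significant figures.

d ≈ 0.910 in

Direct runoff: 0.0, 9.0, 43.0, 88.0, 118.0, 177.0, 123.0, 85.0, 106.0, 61.0, 0.0 cfs; ΣQ_DR = 810.0 cfs.
V = ΣQ_DR · Δt = 810.0 × 7200 s = 5.832 × 10^6 ft³.
Over A = 2.76 mi², depth = V / A = 0.910 in.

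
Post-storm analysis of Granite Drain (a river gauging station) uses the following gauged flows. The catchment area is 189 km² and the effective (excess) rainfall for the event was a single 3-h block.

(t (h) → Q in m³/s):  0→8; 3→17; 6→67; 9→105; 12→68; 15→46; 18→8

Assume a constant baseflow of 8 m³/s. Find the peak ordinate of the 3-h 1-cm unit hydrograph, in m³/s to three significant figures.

Direct runoff: 0.0, 9.0, 59.0, 97.0, 60.0, 38.0, 0.0 m³/s; ΣQ_DR = 263.0 m³/s, peak = 97.0 m³/s.
Runoff depth d = ΣQ_DR·Δt / A = 263.0 × 10800 / (189 km²) = 15.03 mm.
The 1-cm UH is the DRH scaled by (10 mm)/d, so U_p = 97.0 × 10/15.03 = 64.5 m³/s.

U_p ≈ 64.5 m³/s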